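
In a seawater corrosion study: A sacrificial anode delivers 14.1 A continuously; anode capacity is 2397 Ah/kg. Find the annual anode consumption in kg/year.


Annual consumption = current * hours per year / capacity
Rate = 14.1 * 8760 / 2397 = 51.5 kg/year

51.5 kg/year


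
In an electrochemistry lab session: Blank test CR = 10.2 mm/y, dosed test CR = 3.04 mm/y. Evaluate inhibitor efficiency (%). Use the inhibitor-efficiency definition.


Apply the inhibitor-efficiency definition: IE = (CR_blank − CR_inh)/CR_blank × 100
IE = (10.2 − 3.04) / 10.2 × 100
IE = 7.16 / 10.2 × 100 = 70.2 %

70.2 %


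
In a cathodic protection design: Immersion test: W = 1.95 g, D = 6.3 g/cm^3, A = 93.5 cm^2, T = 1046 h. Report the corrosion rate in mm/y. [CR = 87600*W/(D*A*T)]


Apply the mm/y weight-loss relation: CR = 87600 * W / (D * A * T)
Numerator: 87600 * 1.95 = 170820.0
Denominator: 6.3 * 93.5 * 1046 = 616146.3
CR = 170820.0 / 616146.3 = 0.2772 mm/y

0.2772 mm/y


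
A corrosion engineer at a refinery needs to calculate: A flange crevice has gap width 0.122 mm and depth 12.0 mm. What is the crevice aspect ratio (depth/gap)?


Aspect ratio = depth / gap
Ratio = 12.0 / 0.122 = 98.4

98.4


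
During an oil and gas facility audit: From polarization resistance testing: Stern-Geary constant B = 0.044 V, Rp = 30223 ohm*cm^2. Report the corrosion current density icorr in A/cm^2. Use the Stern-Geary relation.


Apply the Stern-Geary relation: icorr = B / Rp
icorr = 0.044 / 30223 = 1.456×10^-6 A/cm^2

1.456×10^-6 A/cm^2


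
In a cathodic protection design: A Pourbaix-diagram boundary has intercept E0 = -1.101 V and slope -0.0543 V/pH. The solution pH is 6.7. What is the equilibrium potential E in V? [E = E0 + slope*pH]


Apply the Pourbaix line equation: E = E0 + slope*pH
E = -1.101 + (-0.0543)*6.7 = -1.101 + (-0.36381) = -1.46481 V
Rounded to 3 decimal places: E = -1.465 V

-1.465 V


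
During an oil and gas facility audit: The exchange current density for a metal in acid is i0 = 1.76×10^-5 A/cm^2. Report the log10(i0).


i0 = 1.76×10^-5 A/cm^2
log10(i0) = -4.754

-4.754


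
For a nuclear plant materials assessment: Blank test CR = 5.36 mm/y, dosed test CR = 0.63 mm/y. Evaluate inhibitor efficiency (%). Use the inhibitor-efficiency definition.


Apply the inhibitor-efficiency definition: IE = (CR_blank − CR_inh)/CR_blank × 100
IE = (5.36 − 0.63) / 5.36 × 100
IE = 4.73 / 5.36 × 100 = 88.2 %

88.2 %


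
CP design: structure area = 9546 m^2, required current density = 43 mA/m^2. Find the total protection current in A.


I = area * current density, then convert mA → A (÷1000)
I = 9546 * 43 / 1000 = 410.48 A

410.48 A


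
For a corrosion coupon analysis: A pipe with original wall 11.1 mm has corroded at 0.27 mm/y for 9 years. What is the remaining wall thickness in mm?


Remaining wall = original − CR × time
t = 11.1 − 0.27*9 = 11.1 − 2.43 = 8.67 mm

8.67 mm


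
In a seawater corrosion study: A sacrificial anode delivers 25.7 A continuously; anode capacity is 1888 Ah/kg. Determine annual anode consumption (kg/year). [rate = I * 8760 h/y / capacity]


Annual consumption = current * hours per year / capacity
Rate = 25.7 * 8760 / 1888 = 119.2 kg/year

119.2 kg/year


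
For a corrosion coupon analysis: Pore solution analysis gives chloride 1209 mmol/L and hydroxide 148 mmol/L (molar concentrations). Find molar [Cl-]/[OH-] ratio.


Threshold parameter = [Cl-] / [OH-] (molar basis; both in mmol/L, so units cancel)
Ratio = 1209 / 148 = 8.17

8.17


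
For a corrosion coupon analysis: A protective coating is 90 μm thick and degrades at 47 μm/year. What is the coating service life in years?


Service life = thickness / degradation rate
Life = 90 / 47 = 1.9 years

1.9 years


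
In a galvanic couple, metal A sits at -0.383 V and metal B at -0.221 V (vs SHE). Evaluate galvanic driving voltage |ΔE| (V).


Driving voltage is the absolute potential difference.
|ΔE| = |-0.383 − (-0.221)| = 0.162 V

0.162 V


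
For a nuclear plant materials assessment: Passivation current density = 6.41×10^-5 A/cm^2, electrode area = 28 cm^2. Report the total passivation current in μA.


I = i_pass * A, then convert A → μA (×10^6)
I = 6.41×10^-5 * 28 * 10^6 = 1794.8 μA

1794.8 μA


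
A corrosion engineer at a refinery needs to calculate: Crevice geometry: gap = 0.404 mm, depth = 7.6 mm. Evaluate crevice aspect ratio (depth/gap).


Aspect ratio = depth / gap
Ratio = 7.6 / 0.404 = 18.8

18.8


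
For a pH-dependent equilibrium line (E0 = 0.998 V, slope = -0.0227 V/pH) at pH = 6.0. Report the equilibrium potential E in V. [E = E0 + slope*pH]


Apply the Pourbaix line equation: E = E0 + slope*pH
E = 0.998 + (-0.0227)*6.0 = 0.998 + (-0.1362) = 0.8618 V
Rounded to 4 decimal places: E = 0.8618 V

0.8618 V


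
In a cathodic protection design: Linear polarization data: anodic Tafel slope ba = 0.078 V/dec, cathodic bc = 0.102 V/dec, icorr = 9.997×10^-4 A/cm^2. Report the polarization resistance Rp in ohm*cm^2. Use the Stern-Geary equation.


Apply the Stern-Geary equation: Rp = ba*bc / (2.303*icorr*(ba+bc))
ba*bc = 0.078*0.102 = 0.007956
ba+bc = 0.18; 2.303*icorr*(ba+bc) = 2.303*9.997×10^-4*0.18 = 4.1441564×10^-4
Rp = 0.007956 / 4.1441564×10^-4 = 19.2 ohm*cm^2

19.2 ohm*cm^2


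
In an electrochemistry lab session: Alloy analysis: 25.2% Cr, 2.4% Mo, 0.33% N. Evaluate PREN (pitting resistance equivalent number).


Apply the PREN formula: PREN = Cr + 3.3*Mo + 16*N
PREN = 25.2 + 3.3*2.4 + 16*0.33
PREN = 25.2 + 7.92 + 5.28 = 38.4

38.4


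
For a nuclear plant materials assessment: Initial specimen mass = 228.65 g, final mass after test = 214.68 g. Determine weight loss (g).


Weight loss = initial − final
WL = 228.65 − 214.68 = 13.97 g

13.97 g


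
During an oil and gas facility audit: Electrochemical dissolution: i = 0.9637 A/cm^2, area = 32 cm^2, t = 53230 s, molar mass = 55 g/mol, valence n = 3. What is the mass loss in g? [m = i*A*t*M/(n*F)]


Apply Faraday's law: m = i*A*t*M / (n*F)
Total charge passed Q = i*A*t = 0.9637*32*53230 = 1641528.032 C
m = Q*M/(n*F) = 1641528.032*55/(3*96485) = 311.9105 g

311.9105 g


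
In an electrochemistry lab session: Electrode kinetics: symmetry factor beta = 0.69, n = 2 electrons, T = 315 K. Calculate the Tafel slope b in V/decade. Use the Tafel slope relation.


Apply the Tafel slope relation: b = 2.303*R*T/(beta*n*F)
Numerator: 2.303 * 8.314 * 315 = 6031.35
Denominator: 0.69 * 2 * 96485 = 133149.3
b = 6031.35 / 133149.3 = 0.045 V/decade

0.045 V/decade


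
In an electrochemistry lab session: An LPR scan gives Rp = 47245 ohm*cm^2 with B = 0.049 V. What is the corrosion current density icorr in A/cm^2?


Apply the Stern-Geary relation: icorr = B / Rp
icorr = 0.049 / 47245 = 1.037×10^-6 A/cm^2

1.037×10^-6 A/cm^2


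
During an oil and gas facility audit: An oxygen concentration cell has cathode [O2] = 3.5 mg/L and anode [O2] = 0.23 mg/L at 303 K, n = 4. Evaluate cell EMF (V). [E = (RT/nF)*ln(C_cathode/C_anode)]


Apply the Nernst concentration-cell relation: E = (RT/nF)*ln(C_cathode/C_anode)
RT/nF = 8.314*303/(4*96485) = 0.00652729 V
ln(3.5/0.23) = 2.72244
E = 0.00652729 * 2.72244 = 0.01777 V

0.01777 V


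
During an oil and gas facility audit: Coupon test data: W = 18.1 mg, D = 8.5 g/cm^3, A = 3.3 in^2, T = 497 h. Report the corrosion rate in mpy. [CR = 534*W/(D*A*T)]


Apply the mpy weight-loss relation: CR = 534 * W / (D * A * T)
Numerator: 534 * 18.1 = 9665.4
Denominator: 8.5 * 3.3 * 497 = 13940.85
CR = 9665.4 / 13940.85 = 0.6933 mpy

0.6933 mpy


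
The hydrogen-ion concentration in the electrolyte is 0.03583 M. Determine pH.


pH = −log10[H+]
pH = −log10(0.03583) = 1.45

1.45


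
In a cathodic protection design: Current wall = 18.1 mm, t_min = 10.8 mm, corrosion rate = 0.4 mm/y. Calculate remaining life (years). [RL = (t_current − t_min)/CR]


Apply the remaining-life relation: RL = (t_current − t_min) / CR
RL = (18.1 − 10.8) / 0.4 = 7.3 / 0.4 = 18.3 years

18.3 years


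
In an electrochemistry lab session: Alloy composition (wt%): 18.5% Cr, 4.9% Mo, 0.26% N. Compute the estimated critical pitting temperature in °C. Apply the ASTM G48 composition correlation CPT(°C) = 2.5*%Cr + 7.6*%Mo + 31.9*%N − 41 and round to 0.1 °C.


Apply the ASTM G48 empirical CPT estimate: CPT(°C) = 2.5*%Cr + 7.6*%Mo + 31.9*%N − 41
2.5*18.5 = 46.25; 7.6*4.9 = 37.24; 31.9*0.26 = 8.294
CPT = 46.25 + 37.24 + 8.294 − 41 = 50.784 °C
Rounded to 0.1 °C: CPT ≈ 50.8 °C

50.8 °C


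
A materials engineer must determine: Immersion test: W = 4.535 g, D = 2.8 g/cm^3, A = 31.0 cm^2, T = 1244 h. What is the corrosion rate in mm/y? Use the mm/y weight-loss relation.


Apply the mm/y weight-loss relation: CR = 87600 * W / (D * A * T)
Numerator: 87600 * 4.535 = 397266.0
Denominator: 2.8 * 31.0 * 1244 = 107979.2
CR = 397266.0 / 107979.2 = 3.679097 mm/y

3.679097 mm/y


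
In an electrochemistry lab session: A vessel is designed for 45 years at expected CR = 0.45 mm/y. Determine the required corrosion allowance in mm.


Corrosion allowance = CR × design life
CA = 0.45 * 45 = 20.25 mm

20.25 mm


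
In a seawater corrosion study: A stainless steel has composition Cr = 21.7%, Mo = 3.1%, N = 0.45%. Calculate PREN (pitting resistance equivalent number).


Apply the PREN formula: PREN = Cr + 3.3*Mo + 16*N
PREN = 21.7 + 3.3*3.1 + 16*0.45
PREN = 21.7 + 10.23 + 7.2 = 39.13

39.13


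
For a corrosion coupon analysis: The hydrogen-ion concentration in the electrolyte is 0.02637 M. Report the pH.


pH = −log10[H+]
pH = −log10(0.02637) = 1.58

1.58


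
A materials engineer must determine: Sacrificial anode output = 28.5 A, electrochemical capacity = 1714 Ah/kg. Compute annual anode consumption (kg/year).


Annual consumption = current * hours per year / capacity
Rate = 28.5 * 8760 / 1714 = 145.7 kg/year

145.7 kg/year


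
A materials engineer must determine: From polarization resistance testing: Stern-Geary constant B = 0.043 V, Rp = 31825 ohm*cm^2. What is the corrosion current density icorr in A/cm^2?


Apply the Stern-Geary relation: icorr = B / Rp
icorr = 0.043 / 31825 = 1.351×10^-6 A/cm^2

1.351×10^-6 A/cm^2


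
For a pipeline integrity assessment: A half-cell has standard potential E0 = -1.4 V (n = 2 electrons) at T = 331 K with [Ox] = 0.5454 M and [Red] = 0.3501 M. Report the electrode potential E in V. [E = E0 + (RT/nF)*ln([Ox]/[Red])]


Apply the Nernst equation: E = E0 + (RT/nF)*ln([Ox]/[Red])
Step 1: RT/nF = 8.314*331/(2*96485) = 0.01426094 V
Step 2: [Ox]/[Red] = 0.5454/0.3501 = 1.557841
Step 3: ln(1.557841) = 0.443301
Step 4: correction = 0.01426094 * 0.443301 = 0.006 V
E = -1.4 + 0.006 = -1.394 V

-1.394 V


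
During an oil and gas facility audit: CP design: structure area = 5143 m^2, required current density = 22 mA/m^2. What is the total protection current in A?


I = area * current density, then convert mA → A (÷1000)
I = 5143 * 22 / 1000 = 113.15 A

113.15 A


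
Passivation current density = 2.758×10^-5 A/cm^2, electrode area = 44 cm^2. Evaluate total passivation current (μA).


I = i_pass * A, then convert A → μA (×10^6)
I = 2.758×10^-5 * 44 * 10^6 = 1213.52 μA

1213.52 μA


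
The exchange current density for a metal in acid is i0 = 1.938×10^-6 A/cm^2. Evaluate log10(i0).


i0 = 1.938×10^-6 A/cm^2
log10(i0) = -5.713

-5.713


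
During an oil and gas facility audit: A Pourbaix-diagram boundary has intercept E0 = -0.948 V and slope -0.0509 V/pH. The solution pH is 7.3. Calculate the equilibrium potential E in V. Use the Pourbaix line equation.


Apply the Pourbaix line equation: E = E0 + slope*pH
E = -0.948 + (-0.0509)*7.3 = -0.948 + (-0.37157) = -1.31957 V
Rounded to 3 decimal places: E = -1.320 V

-1.320 V


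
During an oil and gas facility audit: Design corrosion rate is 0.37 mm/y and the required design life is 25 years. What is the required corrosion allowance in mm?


Corrosion allowance = CR × design life
CA = 0.37 * 25 = 9.25 mm

9.25 mm


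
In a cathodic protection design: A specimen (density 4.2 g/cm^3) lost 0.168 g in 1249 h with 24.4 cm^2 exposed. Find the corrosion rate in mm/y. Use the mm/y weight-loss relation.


Apply the mm/y weight-loss relation: CR = 87600 * W / (D * A * T)
Numerator: 87600 * 0.168 = 14716.8
Denominator: 4.2 * 24.4 * 1249 = 127997.52
CR = 14716.8 / 127997.52 = 0.114977 mm/y

0.114977 mm/y


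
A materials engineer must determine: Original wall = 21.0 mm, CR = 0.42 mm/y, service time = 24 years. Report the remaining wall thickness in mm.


Remaining wall = original − CR × time
t = 21.0 − 0.42*24 = 21.0 − 10.08 = 10.92 mm

10.92 mm


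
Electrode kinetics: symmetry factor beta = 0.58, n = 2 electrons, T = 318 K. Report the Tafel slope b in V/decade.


Apply the Tafel slope relation: b = 2.303*R*T/(beta*n*F)
Numerator: 2.303 * 8.314 * 318 = 6088.79
Denominator: 0.58 * 2 * 96485 = 111922.6
b = 6088.79 / 111922.6 = 0.054 V/decade

0.054 V/decade


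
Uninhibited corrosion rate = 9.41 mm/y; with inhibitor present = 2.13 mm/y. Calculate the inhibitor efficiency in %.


Apply the inhibitor-efficiency definition: IE = (CR_blank − CR_inh)/CR_blank × 100
IE = (9.41 − 2.13) / 9.41 × 100
IE = 7.28 / 9.41 × 100 = 77.4 %

77.4 %


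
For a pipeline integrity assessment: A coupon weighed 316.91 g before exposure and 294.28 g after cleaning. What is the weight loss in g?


Weight loss = initial − final
WL = 316.91 − 294.28 = 22.63 g

22.63 g


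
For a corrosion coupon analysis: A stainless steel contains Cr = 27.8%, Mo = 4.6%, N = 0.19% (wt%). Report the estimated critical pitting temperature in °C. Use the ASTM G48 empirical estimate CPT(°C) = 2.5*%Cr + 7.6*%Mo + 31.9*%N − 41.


Apply the ASTM G48 empirical CPT estimate: CPT(°C) = 2.5*%Cr + 7.6*%Mo + 31.9*%N − 41
2.5*27.8 = 69.5; 7.6*4.6 = 34.96; 31.9*0.19 = 6.061
CPT = 69.5 + 34.96 + 6.061 − 41 = 69.521 °C
Rounded to 0.1 °C: CPT ≈ 69.5 °C

69.5 °C


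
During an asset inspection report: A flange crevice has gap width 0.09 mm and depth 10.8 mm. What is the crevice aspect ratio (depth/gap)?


Aspect ratio = depth / gap
Ratio = 10.8 / 0.09 = 120.0

120.0


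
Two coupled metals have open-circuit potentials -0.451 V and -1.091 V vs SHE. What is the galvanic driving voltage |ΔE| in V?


Driving voltage is the absolute potential difference.
|ΔE| = |-0.451 − (-1.091)| = 0.64 V

0.64 V


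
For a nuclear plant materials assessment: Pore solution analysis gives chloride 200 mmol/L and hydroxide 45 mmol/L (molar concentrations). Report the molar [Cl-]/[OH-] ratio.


Threshold parameter = [Cl-] / [OH-] (molar basis; both in mmol/L, so units cancel)
Ratio = 200 / 45 = 4.44

4.44


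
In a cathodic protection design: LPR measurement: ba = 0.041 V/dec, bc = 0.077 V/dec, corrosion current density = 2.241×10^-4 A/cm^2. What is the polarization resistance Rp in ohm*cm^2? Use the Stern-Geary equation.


Apply the Stern-Geary equation: Rp = ba*bc / (2.303*icorr*(ba+bc))
ba*bc = 0.041*0.077 = 0.003157
ba+bc = 0.118; 2.303*icorr*(ba+bc) = 2.303*2.241×10^-4*0.118 = 6.0900071×10^-5
Rp = 0.003157 / 6.0900071×10^-5 = 51.8 ohm*cm^2

51.8 ohm*cm^2


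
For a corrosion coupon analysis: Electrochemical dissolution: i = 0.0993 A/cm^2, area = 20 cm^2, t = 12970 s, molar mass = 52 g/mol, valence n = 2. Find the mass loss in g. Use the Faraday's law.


Apply Faraday's law: m = i*A*t*M / (n*F)
Total charge passed Q = i*A*t = 0.0993*20*12970 = 25758.42 C
m = Q*M/(n*F) = 25758.42*52/(2*96485) = 6.9412 g

6.9412 g


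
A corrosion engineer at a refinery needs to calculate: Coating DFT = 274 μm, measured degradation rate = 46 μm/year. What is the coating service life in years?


Service life = thickness / degradation rate
Life = 274 / 46 = 6.0 years

6.0 years


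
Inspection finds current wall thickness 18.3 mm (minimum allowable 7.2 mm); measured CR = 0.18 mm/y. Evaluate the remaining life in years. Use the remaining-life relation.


Apply the remaining-life relation: RL = (t_current − t_min) / CR
RL = (18.3 − 7.2) / 0.18 = 11.1 / 0.18 = 61.7 years

61.7 years


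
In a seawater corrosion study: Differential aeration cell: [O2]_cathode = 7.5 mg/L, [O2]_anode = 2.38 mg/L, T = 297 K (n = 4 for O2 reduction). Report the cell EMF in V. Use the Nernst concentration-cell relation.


Apply the Nernst concentration-cell relation: E = (RT/nF)*ln(C_cathode/C_anode)
RT/nF = 8.314*297/(4*96485) = 0.00639804 V
ln(7.5/2.38) = 1.1478
E = 0.00639804 * 1.1478 = 0.00734 V

0.00734 V


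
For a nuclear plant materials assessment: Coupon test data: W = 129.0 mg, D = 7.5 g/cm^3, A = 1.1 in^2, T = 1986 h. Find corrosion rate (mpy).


Apply the mpy weight-loss relation: CR = 534 * W / (D * A * T)
Numerator: 534 * 129.0 = 68886.0
Denominator: 7.5 * 1.1 * 1986 = 16384.5
CR = 68886.0 / 16384.5 = 4.2043 mpy

4.2043 mpy


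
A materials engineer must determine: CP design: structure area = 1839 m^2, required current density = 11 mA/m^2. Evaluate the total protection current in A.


I = area * current density, then convert mA → A (÷1000)
I = 1839 * 11 / 1000 = 20.23 A

20.23 A


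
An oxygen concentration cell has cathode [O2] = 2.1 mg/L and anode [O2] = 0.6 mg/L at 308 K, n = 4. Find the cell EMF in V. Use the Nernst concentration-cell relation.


Apply the Nernst concentration-cell relation: E = (RT/nF)*ln(C_cathode/C_anode)
RT/nF = 8.314*308/(4*96485) = 0.006635 V
ln(2.1/0.6) = 1.25276
E = 0.006635 * 1.25276 = 0.00831 V

0.00831 V


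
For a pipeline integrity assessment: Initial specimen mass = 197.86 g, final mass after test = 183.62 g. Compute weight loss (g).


Weight loss = initial − final
WL = 197.86 − 183.62 = 14.24 g

14.24 g


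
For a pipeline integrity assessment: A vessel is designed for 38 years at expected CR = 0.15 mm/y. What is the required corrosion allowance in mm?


Corrosion allowance = CR × design life
CA = 0.15 * 38 = 5.7 mm

5.7 mm


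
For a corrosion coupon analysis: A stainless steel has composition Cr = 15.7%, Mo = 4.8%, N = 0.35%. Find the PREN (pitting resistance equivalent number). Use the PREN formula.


Apply the PREN formula: PREN = Cr + 3.3*Mo + 16*N
PREN = 15.7 + 3.3*4.8 + 16*0.35
PREN = 15.7 + 15.84 + 5.6 = 37.14

37.14


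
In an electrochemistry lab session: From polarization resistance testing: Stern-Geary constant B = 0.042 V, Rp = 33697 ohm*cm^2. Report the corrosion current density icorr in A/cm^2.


Apply the Stern-Geary relation: icorr = B / Rp
icorr = 0.042 / 33697 = 1.246×10^-6 A/cm^2

1.246×10^-6 A/cm^2


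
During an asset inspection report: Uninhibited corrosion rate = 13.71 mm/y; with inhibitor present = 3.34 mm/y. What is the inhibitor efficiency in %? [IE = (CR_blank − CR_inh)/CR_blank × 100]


Apply the inhibitor-efficiency definition: IE = (CR_blank − CR_inh)/CR_blank × 100
IE = (13.71 − 3.34) / 13.71 × 100
IE = 10.37 / 13.71 × 100 = 75.6 %

75.6 %


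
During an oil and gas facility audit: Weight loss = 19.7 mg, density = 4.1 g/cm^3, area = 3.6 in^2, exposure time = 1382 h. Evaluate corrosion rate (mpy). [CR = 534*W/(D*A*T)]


Apply the mpy weight-loss relation: CR = 534 * W / (D * A * T)
Numerator: 534 * 19.7 = 10519.8
Denominator: 4.1 * 3.6 * 1382 = 20398.32
CR = 10519.8 / 20398.32 = 0.51572 mpy

0.51572 mpy


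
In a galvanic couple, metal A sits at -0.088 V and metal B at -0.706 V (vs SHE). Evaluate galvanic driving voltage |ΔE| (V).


Driving voltage is the absolute potential difference.
|ΔE| = |-0.088 − (-0.706)| = 0.618 V

0.618 V


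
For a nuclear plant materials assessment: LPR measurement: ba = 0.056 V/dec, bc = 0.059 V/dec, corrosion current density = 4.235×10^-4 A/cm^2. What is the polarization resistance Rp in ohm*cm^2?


Apply the Stern-Geary equation: Rp = ba*bc / (2.303*icorr*(ba+bc))
ba*bc = 0.056*0.059 = 0.003304
ba+bc = 0.115; 2.303*icorr*(ba+bc) = 2.303*4.235×10^-4*0.115 = 1.1216186×10^-4
Rp = 0.003304 / 1.1216186×10^-4 = 29.5 ohm*cm^2

29.5 ohm*cm^2


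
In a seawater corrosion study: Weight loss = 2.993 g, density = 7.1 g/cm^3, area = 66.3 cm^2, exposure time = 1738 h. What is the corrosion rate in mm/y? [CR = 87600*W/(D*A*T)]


Apply the mm/y weight-loss relation: CR = 87600 * W / (D * A * T)
Numerator: 87600 * 2.993 = 262186.8
Denominator: 7.1 * 66.3 * 1738 = 818128.74
CR = 262186.8 / 818128.74 = 0.320471 mm/y

0.320471 mm/y


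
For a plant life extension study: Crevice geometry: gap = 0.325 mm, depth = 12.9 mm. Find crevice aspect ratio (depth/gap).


Aspect ratio = depth / gap
Ratio = 12.9 / 0.325 = 39.7

39.7


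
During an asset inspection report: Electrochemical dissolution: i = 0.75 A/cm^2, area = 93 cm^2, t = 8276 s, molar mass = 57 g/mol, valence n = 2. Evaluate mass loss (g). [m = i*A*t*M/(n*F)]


Apply Faraday's law: m = i*A*t*M / (n*F)
Total charge passed Q = i*A*t = 0.75*93*8276 = 577251 C
m = Q*M/(n*F) = 577251*57/(2*96485) = 170.51 g

170.51 g


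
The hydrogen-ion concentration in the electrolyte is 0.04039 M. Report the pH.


pH = −log10[H+]
pH = −log10(0.04039) = 1.39

1.39


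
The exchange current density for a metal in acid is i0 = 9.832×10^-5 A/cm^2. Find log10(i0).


i0 = 9.832×10^-5 A/cm^2
log10(i0) = -4.007

-4.007


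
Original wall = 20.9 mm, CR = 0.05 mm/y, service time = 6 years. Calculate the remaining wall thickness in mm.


Remaining wall = original − CR × time
t = 20.9 − 0.05*6 = 20.9 − 0.3 = 20.6 mm

20.6 mm


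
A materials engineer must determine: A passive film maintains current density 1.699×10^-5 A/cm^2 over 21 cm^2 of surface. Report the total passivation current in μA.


I = i_pass * A, then convert A → μA (×10^6)
I = 1.699×10^-5 * 21 * 10^6 = 356.79 μA

356.79 μA


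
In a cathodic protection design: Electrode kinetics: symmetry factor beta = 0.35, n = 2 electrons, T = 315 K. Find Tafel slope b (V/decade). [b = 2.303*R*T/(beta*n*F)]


Apply the Tafel slope relation: b = 2.303*R*T/(beta*n*F)
Numerator: 2.303 * 8.314 * 315 = 6031.35
Denominator: 0.35 * 2 * 96485 = 67539.5
b = 6031.35 / 67539.5 = 0.0893 V/decade

0.0893 V/decade


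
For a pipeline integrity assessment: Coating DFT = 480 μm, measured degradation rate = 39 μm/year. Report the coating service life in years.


Service life = thickness / degradation rate
Life = 480 / 39 = 12.3 years

12.3 years


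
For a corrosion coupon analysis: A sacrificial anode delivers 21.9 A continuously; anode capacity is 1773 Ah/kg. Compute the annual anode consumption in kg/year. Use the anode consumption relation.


Annual consumption = current * hours per year / capacity
Rate = 21.9 * 8760 / 1773 = 108.2 kg/year

108.2 kg/year


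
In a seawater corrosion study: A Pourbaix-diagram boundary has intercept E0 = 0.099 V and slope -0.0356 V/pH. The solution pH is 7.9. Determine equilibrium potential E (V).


Apply the Pourbaix line equation: E = E0 + slope*pH
E = 0.099 + (-0.0356)*7.9 = 0.099 + (-0.28124) = -0.18224 V
Rounded to 3 decimal places: E = -0.182 V

-0.182 V


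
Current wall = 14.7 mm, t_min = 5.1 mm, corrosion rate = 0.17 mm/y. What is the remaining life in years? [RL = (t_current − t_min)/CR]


Apply the remaining-life relation: RL = (t_current − t_min) / CR
RL = (14.7 − 5.1) / 0.17 = 9.6 / 0.17 = 56.5 years

56.5 years


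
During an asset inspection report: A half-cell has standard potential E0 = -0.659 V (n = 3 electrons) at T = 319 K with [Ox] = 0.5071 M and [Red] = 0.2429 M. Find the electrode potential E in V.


Apply the Nernst equation: E = E0 + (RT/nF)*ln([Ox]/[Red])
Step 1: RT/nF = 8.314*319/(3*96485) = 0.00916262 V
Step 2: [Ox]/[Red] = 0.5071/0.2429 = 2.08769
Step 3: ln(2.08769) = 0.736058
Step 4: correction = 0.00916262 * 0.736058 = 0.007 V
E = -0.659 + 0.007 = -0.652 V

-0.652 V


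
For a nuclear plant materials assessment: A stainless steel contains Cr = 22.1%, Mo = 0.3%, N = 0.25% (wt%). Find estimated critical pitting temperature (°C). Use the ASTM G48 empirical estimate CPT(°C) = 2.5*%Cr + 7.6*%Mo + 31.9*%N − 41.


Apply the ASTM G48 empirical CPT estimate: CPT(°C) = 2.5*%Cr + 7.6*%Mo + 31.9*%N − 41
2.5*22.1 = 55.25; 7.6*0.3 = 2.28; 31.9*0.25 = 7.975
CPT = 55.25 + 2.28 + 7.975 − 41 = 24.505 °C
Rounded to 0.1 °C: CPT ≈ 24.5 °C

24.5 °C


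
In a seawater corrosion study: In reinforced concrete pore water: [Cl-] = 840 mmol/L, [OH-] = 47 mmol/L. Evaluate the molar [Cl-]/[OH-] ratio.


Threshold parameter = [Cl-] / [OH-] (molar basis; both in mmol/L, so units cancel)
Ratio = 840 / 47 = 17.87

17.87


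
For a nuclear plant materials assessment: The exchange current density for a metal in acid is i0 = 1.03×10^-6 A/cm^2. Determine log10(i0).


i0 = 1.03×10^-6 A/cm^2
log10(i0) = -5.987

-5.987


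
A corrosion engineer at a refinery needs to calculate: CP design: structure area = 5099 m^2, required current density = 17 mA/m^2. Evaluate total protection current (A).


I = area * current density, then convert mA → A (÷1000)
I = 5099 * 17 / 1000 = 86.68 A

86.68 A


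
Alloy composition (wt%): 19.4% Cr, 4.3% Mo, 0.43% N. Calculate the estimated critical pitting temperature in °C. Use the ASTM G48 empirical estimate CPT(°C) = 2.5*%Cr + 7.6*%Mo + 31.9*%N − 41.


Apply the ASTM G48 empirical CPT estimate: CPT(°C) = 2.5*%Cr + 7.6*%Mo + 31.9*%N − 41
2.5*19.4 = 48.5; 7.6*4.3 = 32.68; 31.9*0.43 = 13.717
CPT = 48.5 + 32.68 + 13.717 − 41 = 53.897 °C
Rounded to 0.1 °C: CPT ≈ 53.9 °C

53.9 °C


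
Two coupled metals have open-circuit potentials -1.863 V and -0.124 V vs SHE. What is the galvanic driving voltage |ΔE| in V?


Driving voltage is the absolute potential difference.
|ΔE| = |-1.863 − (-0.124)| = 1.739 V

1.739 V


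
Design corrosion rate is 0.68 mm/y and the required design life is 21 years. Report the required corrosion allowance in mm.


Corrosion allowance = CR × design life
CA = 0.68 * 21 = 14.28 mm

14.28 mm


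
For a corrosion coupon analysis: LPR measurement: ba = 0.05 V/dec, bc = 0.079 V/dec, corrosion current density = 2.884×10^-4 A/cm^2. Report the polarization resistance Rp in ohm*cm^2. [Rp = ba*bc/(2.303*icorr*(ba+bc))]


Apply the Stern-Geary equation: Rp = ba*bc / (2.303*icorr*(ba+bc))
ba*bc = 0.05*0.079 = 0.00395
ba+bc = 0.129; 2.303*icorr*(ba+bc) = 2.303*2.884×10^-4*0.129 = 8.5679891×10^-5
Rp = 0.00395 / 8.5679891×10^-5 = 46.1 ohm*cm^2

46.1 ohm*cm^2


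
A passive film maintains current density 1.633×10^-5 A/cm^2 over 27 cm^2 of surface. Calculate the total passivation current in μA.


I = i_pass * A, then convert A → μA (×10^6)
I = 1.633×10^-5 * 27 * 10^6 = 440.91 μA

440.91 μA


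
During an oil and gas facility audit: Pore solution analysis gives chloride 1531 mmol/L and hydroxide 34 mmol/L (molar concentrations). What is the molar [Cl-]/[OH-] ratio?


Threshold parameter = [Cl-] / [OH-] (molar basis; both in mmol/L, so units cancel)
Ratio = 1531 / 34 = 45.03

45.03


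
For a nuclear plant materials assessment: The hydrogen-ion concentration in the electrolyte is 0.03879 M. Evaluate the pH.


pH = −log10[H+]
pH = −log10(0.03879) = 1.41

1.41


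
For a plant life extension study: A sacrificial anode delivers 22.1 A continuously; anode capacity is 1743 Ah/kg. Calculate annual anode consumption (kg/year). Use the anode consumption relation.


Annual consumption = current * hours per year / capacity
Rate = 22.1 * 8760 / 1743 = 111.1 kg/year

111.1 kg/year


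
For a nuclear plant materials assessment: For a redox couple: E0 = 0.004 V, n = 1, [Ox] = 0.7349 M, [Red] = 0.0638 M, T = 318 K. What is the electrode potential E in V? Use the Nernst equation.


Apply the Nernst equation: E = E0 + (RT/nF)*ln([Ox]/[Red])
Step 1: RT/nF = 8.314*318/(1*96485) = 0.02740169 V
Step 2: [Ox]/[Red] = 0.7349/0.0638 = 11.518809
Step 3: ln(11.518809) = 2.443981
Step 4: correction = 0.02740169 * 2.443981 = 0.067 V
E = 0.004 + 0.067 = 0.071 V

0.071 V


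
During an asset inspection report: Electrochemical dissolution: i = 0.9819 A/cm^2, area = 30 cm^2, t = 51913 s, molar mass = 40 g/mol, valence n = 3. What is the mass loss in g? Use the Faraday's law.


Apply Faraday's law: m = i*A*t*M / (n*F)
Total charge passed Q = i*A*t = 0.9819*30*51913 = 1529201.241 C
m = Q*M/(n*F) = 1529201.241*40/(3*96485) = 211.32145 g

211.32145 g


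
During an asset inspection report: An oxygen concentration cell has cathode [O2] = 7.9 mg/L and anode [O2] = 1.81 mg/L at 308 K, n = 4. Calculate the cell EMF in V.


Apply the Nernst concentration-cell relation: E = (RT/nF)*ln(C_cathode/C_anode)
RT/nF = 8.314*308/(4*96485) = 0.006635 V
ln(7.9/1.81) = 1.47354
E = 0.006635 * 1.47354 = 0.00978 V

0.00978 V


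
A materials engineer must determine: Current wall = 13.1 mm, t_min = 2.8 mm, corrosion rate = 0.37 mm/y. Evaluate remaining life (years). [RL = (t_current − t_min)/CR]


Apply the remaining-life relation: RL = (t_current − t_min) / CR
RL = (13.1 − 2.8) / 0.37 = 10.3 / 0.37 = 27.8 years

27.8 years


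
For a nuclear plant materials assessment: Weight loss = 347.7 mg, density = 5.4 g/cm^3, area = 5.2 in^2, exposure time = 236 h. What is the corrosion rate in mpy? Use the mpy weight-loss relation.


Apply the mpy weight-loss relation: CR = 534 * W / (D * A * T)
Numerator: 534 * 347.7 = 185671.8
Denominator: 5.4 * 5.2 * 236 = 6626.88
CR = 185671.8 / 6626.88 = 28.018 mpy

28.018 mpy


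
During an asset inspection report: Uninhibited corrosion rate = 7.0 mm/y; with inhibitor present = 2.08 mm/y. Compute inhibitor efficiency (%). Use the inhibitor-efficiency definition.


Apply the inhibitor-efficiency definition: IE = (CR_blank − CR_inh)/CR_blank × 100
IE = (7.0 − 2.08) / 7.0 × 100
IE = 4.92 / 7.0 × 100 = 70.3 %

70.3 %


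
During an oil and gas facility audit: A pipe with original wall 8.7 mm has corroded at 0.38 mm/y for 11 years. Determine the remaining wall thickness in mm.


Remaining wall = original − CR × time
t = 8.7 − 0.38*11 = 8.7 − 4.18 = 4.52 mm

4.52 mm


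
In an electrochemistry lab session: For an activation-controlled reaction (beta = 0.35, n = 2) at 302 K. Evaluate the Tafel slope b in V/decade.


Apply the Tafel slope relation: b = 2.303*R*T/(beta*n*F)
Numerator: 2.303 * 8.314 * 302 = 5782.44
Denominator: 0.35 * 2 * 96485 = 67539.5
b = 5782.44 / 67539.5 = 0.0856 V/decade

0.0856 V/decade


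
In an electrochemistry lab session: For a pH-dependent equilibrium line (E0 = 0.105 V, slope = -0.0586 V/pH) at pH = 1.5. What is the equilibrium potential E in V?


Apply the Pourbaix line equation: E = E0 + slope*pH
E = 0.105 + (-0.0586)*1.5 = 0.105 + (-0.0879) = 0.0171 V
Rounded to 3 decimal places: E = 0.017 V

0.017 V


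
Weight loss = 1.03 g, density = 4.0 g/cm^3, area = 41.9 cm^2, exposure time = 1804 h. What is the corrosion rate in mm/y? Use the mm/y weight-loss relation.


Apply the mm/y weight-loss relation: CR = 87600 * W / (D * A * T)
Numerator: 87600 * 1.03 = 90228.0
Denominator: 4.0 * 41.9 * 1804 = 302350.4
CR = 90228.0 / 302350.4 = 0.298422 mm/y

0.298422 mm/y


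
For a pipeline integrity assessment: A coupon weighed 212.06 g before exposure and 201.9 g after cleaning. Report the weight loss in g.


Weight loss = initial − final
WL = 212.06 − 201.9 = 10.16 g

10.16 g


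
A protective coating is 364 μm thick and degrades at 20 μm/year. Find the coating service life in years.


Service life = thickness / degradation rate
Life = 364 / 20 = 18.2 years

18.2 years


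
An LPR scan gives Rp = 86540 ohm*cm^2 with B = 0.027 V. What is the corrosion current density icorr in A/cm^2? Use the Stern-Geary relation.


Apply the Stern-Geary relation: icorr = B / Rp
icorr = 0.027 / 86540 = 3.12×10^-7 A/cm^2

3.12×10^-7 A/cm^2


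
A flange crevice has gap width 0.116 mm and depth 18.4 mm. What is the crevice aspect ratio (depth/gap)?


Aspect ratio = depth / gap
Ratio = 18.4 / 0.116 = 158.6

158.6


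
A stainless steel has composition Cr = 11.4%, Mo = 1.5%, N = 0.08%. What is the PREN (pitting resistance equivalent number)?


Apply the PREN formula: PREN = Cr + 3.3*Mo + 16*N
PREN = 11.4 + 3.3*1.5 + 16*0.08
PREN = 11.4 + 4.95 + 1.28 = 17.63

17.63


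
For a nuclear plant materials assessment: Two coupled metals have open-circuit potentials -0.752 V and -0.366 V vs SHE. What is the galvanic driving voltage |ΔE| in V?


Driving voltage is the absolute potential difference.
|ΔE| = |-0.752 − (-0.366)| = 0.386 V

0.386 V


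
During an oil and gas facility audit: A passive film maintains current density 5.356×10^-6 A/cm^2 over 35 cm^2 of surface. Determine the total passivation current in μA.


I = i_pass * A, then convert A → μA (×10^6)
I = 5.356×10^-6 * 35 * 10^6 = 187.46 μA

187.46 μA


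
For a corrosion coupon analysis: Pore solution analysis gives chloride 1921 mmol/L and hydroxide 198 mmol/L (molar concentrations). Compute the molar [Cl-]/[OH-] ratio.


Threshold parameter = [Cl-] / [OH-] (molar basis; both in mmol/L, so units cancel)
Ratio = 1921 / 198 = 9.7

9.7


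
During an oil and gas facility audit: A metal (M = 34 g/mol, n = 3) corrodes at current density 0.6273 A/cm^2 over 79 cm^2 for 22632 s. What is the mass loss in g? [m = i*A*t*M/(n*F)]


Apply Faraday's law: m = i*A*t*M / (n*F)
Total charge passed Q = i*A*t = 0.6273*79*22632 = 1121567.2344 C
m = Q*M/(n*F) = 1121567.2344*34/(3*96485) = 131.7417 g

131.7417 g


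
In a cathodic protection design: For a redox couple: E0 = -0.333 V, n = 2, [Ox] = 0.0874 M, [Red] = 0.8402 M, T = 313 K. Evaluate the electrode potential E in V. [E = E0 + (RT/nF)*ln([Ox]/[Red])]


Apply the Nernst equation: E = E0 + (RT/nF)*ln([Ox]/[Red])
Step 1: RT/nF = 8.314*313/(2*96485) = 0.01348542 V
Step 2: [Ox]/[Red] = 0.0874/0.8402 = 0.104023
Step 3: ln(0.104023) = -2.263143
Step 4: correction = 0.01348542 * -2.263143 = -0.031 V
E = -0.333 + -0.031 = -0.364 V

-0.364 V


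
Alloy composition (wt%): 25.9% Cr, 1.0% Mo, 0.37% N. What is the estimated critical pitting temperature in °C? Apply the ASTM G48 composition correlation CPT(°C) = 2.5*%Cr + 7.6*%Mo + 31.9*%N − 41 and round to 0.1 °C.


Apply the ASTM G48 empirical CPT estimate: CPT(°C) = 2.5*%Cr + 7.6*%Mo + 31.9*%N − 41
2.5*25.9 = 64.75; 7.6*1.0 = 7.6; 31.9*0.37 = 11.803
CPT = 64.75 + 7.6 + 11.803 − 41 = 43.153 °C
Rounded to 0.1 °C: CPT ≈ 43.2 °C

43.2 °C


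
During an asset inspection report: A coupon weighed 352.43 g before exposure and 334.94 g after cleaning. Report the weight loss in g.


Weight loss = initial − final
WL = 352.43 − 334.94 = 17.49 g

17.49 g


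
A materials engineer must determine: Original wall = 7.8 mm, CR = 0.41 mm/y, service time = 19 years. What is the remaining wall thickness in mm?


Remaining wall = original − CR × time
t = 7.8 − 0.41*19 = 7.8 − 7.79 = 0.01 mm

0.01 mm


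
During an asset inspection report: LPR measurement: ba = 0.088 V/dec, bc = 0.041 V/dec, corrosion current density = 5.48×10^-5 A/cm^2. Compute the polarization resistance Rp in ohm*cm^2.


Apply the Stern-Geary equation: Rp = ba*bc / (2.303*icorr*(ba+bc))
ba*bc = 0.088*0.041 = 0.003608
ba+bc = 0.129; 2.303*icorr*(ba+bc) = 2.303*5.48×10^-5*0.129 = 1.6280368×10^-5
Rp = 0.003608 / 1.6280368×10^-5 = 221.6 ohm*cm^2

221.6 ohm*cm^2


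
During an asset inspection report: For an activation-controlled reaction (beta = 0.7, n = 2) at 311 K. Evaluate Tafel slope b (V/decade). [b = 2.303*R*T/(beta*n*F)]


Apply the Tafel slope relation: b = 2.303*R*T/(beta*n*F)
Numerator: 2.303 * 8.314 * 311 = 5954.76
Denominator: 0.7 * 2 * 96485 = 135079.0
b = 5954.76 / 135079.0 = 0.044 V/decade

0.044 V/decade


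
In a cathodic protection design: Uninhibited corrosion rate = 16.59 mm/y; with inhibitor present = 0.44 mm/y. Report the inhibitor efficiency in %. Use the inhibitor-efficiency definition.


Apply the inhibitor-efficiency definition: IE = (CR_blank − CR_inh)/CR_blank × 100
IE = (16.59 − 0.44) / 16.59 × 100
IE = 16.15 / 16.59 × 100 = 97.3 %

97.3 %


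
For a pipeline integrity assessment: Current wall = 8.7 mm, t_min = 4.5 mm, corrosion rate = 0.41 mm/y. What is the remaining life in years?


Apply the remaining-life relation: RL = (t_current − t_min) / CR
RL = (8.7 − 4.5) / 0.41 = 4.2 / 0.41 = 10.2 years

10.2 years


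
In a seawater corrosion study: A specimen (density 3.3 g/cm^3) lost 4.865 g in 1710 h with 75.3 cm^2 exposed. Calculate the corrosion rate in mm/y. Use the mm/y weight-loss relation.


Apply the mm/y weight-loss relation: CR = 87600 * W / (D * A * T)
Numerator: 87600 * 4.865 = 426174.0
Denominator: 3.3 * 75.3 * 1710 = 424917.9
CR = 426174.0 / 424917.9 = 1.002956 mm/y

1.002956 mm/y


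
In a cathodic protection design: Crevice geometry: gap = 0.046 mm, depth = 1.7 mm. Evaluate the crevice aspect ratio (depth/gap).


Aspect ratio = depth / gap
Ratio = 1.7 / 0.046 = 37.0

37.0


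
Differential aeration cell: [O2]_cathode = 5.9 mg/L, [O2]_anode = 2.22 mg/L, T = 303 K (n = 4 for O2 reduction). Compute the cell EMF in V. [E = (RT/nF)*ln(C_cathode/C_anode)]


Apply the Nernst concentration-cell relation: E = (RT/nF)*ln(C_cathode/C_anode)
RT/nF = 8.314*303/(4*96485) = 0.00652729 V
ln(5.9/2.22) = 0.97745
E = 0.00652729 * 0.97745 = 0.00638 V

0.00638 V


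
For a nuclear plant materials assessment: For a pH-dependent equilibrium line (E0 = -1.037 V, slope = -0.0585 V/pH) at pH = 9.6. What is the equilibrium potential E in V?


Apply the Pourbaix line equation: E = E0 + slope*pH
E = -1.037 + (-0.0585)*9.6 = -1.037 + (-0.5616) = -1.5986 V
Rounded to 4 decimal places: E = -1.5986 V

-1.5986 V


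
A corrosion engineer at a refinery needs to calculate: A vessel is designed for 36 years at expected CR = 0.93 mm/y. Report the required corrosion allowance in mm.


Corrosion allowance = CR × design life
CA = 0.93 * 36 = 33.48 mm

33.48 mm


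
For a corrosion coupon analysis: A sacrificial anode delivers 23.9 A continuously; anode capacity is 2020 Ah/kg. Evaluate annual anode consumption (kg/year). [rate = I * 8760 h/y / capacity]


Annual consumption = current * hours per year / capacity
Rate = 23.9 * 8760 / 2020 = 103.6 kg/year

103.6 kg/year


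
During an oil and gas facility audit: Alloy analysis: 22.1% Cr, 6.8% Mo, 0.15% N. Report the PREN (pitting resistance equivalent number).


Apply the PREN formula: PREN = Cr + 3.3*Mo + 16*N
PREN = 22.1 + 3.3*6.8 + 16*0.15
PREN = 22.1 + 22.44 + 2.4 = 46.94

46.94


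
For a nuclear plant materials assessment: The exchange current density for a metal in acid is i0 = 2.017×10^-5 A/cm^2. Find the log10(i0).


i0 = 2.017×10^-5 A/cm^2
log10(i0) = -4.695

-4.695


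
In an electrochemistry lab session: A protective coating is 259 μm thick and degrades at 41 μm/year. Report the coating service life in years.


Service life = thickness / degradation rate
Life = 259 / 41 = 6.3 years

6.3 years


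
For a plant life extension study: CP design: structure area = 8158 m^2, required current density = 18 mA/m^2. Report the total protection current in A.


I = area * current density, then convert mA → A (÷1000)
I = 8158 * 18 / 1000 = 146.84 A

146.84 A


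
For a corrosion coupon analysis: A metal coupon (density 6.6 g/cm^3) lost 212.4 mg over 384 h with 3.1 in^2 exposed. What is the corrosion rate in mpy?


Apply the mpy weight-loss relation: CR = 534 * W / (D * A * T)
Numerator: 534 * 212.4 = 113421.6
Denominator: 6.6 * 3.1 * 384 = 7856.64
CR = 113421.6 / 7856.64 = 14.436 mpy

14.436 mpy


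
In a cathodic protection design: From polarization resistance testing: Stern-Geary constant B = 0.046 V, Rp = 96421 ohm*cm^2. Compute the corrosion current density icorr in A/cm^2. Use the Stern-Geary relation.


Apply the Stern-Geary relation: icorr = B / Rp
icorr = 0.046 / 96421 = 4.771×10^-7 A/cm^2

4.771×10^-7 A/cm^2
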